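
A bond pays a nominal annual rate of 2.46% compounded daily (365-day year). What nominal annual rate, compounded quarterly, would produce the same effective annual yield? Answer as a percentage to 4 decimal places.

EAR = (1 + 0.0246/365)^365 − 1 = 0.024904.
Solve (1 + r/4)^4 = 1.024904: r/4 = 1.024904^(1/4) − 1 = 0.006169, so r = 0.024675 = 2.4675%.

2.4675%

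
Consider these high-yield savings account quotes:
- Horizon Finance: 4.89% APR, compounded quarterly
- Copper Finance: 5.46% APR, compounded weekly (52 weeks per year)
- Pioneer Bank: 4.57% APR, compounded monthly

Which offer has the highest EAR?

Horizon Finance: (1 + 0.0489/4)^4 − 1 = 4.980%
Copper Finance: (1 + 0.0546/52)^52 − 1 = 5.609%
Pioneer Bank: (1 + 0.0457/12)^12 − 1 = 4.667%
The highest effective annual rate is Copper Finance at 5.609%.

Copper Finance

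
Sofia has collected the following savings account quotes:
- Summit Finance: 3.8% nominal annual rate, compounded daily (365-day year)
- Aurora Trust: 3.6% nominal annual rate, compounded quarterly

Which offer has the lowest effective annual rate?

Summit Finance: (1 + 0.038/365)^365 − 1 = 3.873%
Aurora Trust: (1 + 0.036/4)^4 − 1 = 3.649%
The lowest effective annual rate is Aurora Trust at 3.649%.

Aurora Trust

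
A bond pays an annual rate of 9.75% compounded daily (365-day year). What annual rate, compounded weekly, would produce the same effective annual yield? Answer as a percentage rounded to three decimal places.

EAR = (1 + 0.0975/365)^365 − 1 = 0.102397.
Solve (1 + r/52)^52 = 1.102397: r/52 = 1.102397^(1/52) − 1 = 0.001877, so r = 0.097578 = 9.758%.

9.758%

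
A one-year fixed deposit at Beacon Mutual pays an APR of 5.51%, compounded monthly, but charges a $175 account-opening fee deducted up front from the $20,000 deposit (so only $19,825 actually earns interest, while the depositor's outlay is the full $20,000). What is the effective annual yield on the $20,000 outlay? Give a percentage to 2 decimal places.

4.73%

Value after one year: 19,825 × (1 + 0.0551/12)^12 = 19,825 × 1.056513 = $20,945.37.
Effective yield on the $20,000 outlay: 20,945.37 / 20,000 − 1 = 0.047269 = 4.73%.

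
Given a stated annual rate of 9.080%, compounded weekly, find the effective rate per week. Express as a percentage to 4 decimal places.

With a nominal annual rate compounded weekly, the periodic rate is the nominal rate divided by 52.
i = 0.09080 / 52 = 0.0017462 = 0.1746%.

0.1746%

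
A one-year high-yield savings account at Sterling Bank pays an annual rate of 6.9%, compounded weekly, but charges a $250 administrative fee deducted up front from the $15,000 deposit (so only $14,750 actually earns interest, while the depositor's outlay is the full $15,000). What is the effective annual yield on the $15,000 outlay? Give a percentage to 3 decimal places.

Value after one year: 14,750 × (1 + 0.069/52)^52 = 14,750 × 1.071387 = $15,802.96.
Effective yield on the $15,000 outlay: 15,802.96 / 15,000 − 1 = 0.053531 = 5.353%.

5.353%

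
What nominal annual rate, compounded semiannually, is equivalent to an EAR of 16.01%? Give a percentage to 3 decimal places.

15.416%

(1 + r/2)^2 − 1 = 0.1601, so 1 + r/2 = 1.1601^(1/2).
r/2 = 0.077079, so r = 0.154159 = 15.416%.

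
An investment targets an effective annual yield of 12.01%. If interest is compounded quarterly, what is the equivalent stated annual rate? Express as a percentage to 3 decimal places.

(1 + r/4)^4 − 1 = 0.1201, so 1 + r/4 = 1.1201^(1/4).
r/4 = 0.028760, so r = 0.115041 = 11.504%.

11.504%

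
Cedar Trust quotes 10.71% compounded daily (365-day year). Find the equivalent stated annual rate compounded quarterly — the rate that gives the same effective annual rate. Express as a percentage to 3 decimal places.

EAR = (1 + 0.1071/365)^365 − 1 = 0.113028.
Solve (1 + r/4)^4 = 1.113028: r/4 = 1.113028^(1/4) − 1 = 0.027133, so r = 0.108531 = 10.853%.

10.853%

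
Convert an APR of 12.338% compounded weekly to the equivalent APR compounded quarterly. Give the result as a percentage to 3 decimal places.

12.515%

EAR = (1 + 0.12338/52)^52 − 1 = 0.131149.
Solve (1 + r/4)^4 = 1.131149: r/4 = 1.131149^(1/4) − 1 = 0.031288, so r = 0.125152 = 12.515%.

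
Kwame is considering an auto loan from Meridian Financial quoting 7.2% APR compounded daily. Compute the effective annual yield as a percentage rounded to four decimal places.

EAR = (1 + 0.072/365)^365 − 1.
= 1.074648 − 1 = 7.4648%.

7.4648%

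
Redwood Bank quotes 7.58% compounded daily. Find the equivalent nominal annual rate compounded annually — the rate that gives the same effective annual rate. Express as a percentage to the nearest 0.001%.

EAR = (1 + 0.0758/365)^365 − 1 = 0.078738.
Compounded annually, the equivalent nominal rate is the EAR itself: 7.874%.

7.874%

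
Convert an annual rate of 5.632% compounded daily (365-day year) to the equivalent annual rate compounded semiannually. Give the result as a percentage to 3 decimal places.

EAR = (1 + 0.05632/365)^365 − 1 = 0.057932.
Solve (1 + r/2)^2 = 1.057932: r/2 = 1.057932^(1/2) − 1 = 0.028558, so r = 0.057116 = 5.712%.

5.712%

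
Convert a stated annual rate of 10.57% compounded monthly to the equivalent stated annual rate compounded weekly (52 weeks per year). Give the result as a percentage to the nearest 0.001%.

10.534%

EAR = (1 + 0.1057/12)^12 − 1 = 0.110974.
Solve (1 + r/52)^52 = 1.110974: r/52 = 1.110974^(1/52) − 1 = 0.002026, so r = 0.105344 = 10.534%.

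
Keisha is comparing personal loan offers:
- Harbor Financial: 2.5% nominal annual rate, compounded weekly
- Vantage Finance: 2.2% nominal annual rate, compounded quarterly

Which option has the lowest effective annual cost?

Harbor Financial: (1 + 0.025/52)^52 − 1 = 2.531%
Vantage Finance: (1 + 0.022/4)^4 − 1 = 2.218%
The lowest effective annual rate is Vantage Finance at 2.218%.

Vantage Finance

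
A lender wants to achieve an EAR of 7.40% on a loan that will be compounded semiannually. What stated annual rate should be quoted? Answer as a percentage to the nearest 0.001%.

(1 + r/2)^2 − 1 = 0.0740, so 1 + r/2 = 1.0740^(1/2).
r/2 = 0.036340, so r = 0.072679 = 7.268%.

7.268%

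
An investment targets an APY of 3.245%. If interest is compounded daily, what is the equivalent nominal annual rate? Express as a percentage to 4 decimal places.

(1 + r/365)^365 − 1 = 0.03245, so 1 + r/365 = 1.03245^(1/365).
r/365 = 0.000087, so r = 0.031936 = 3.1936%.

3.1936%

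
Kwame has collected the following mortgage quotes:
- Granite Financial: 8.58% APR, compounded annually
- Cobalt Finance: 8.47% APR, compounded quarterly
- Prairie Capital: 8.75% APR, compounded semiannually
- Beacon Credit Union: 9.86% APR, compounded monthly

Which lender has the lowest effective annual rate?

Granite Financial: compounded annually, EAR = 8.580%
Cobalt Finance: (1 + 0.0847/4)^4 − 1 = 8.743%
Prairie Capital: (1 + 0.0875/2)^2 − 1 = 8.941%
Beacon Credit Union: (1 + 0.0986/12)^12 − 1 = 10.318%
The lowest effective annual rate is Granite Financial at 8.580%.

Granite Financial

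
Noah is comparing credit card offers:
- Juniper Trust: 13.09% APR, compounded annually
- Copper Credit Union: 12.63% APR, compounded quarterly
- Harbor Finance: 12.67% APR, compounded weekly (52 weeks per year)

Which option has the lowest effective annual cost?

Juniper Trust

Juniper Trust: compounded annually, EAR = 13.090%
Copper Credit Union: (1 + 0.1263/4)^4 − 1 = 13.241%
Harbor Finance: (1 + 0.1267/52)^52 − 1 = 13.490%
The lowest effective annual rate is Juniper Trust at 13.090%.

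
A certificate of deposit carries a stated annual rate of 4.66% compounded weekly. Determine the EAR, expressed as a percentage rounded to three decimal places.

EAR = (1 + 0.0466/52)^52 − 1.
= (1 + 0.000896)^52 − 1 = 1.047681 − 1 = 4.768%.

4.768%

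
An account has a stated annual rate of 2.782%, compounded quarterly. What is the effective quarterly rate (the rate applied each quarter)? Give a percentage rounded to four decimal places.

With a nominal annual rate compounded quarterly, the periodic rate is the nominal rate divided by 4.
i = 0.02782 / 4 = 0.0069550 = 0.6955%.

0.6955%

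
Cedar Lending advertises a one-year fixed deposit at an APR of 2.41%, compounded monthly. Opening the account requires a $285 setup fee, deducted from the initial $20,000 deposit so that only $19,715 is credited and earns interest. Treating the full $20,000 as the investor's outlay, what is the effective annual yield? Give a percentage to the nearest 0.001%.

Value after one year: 19,715 × (1 + 0.0241/12)^12 = 19,715 × 1.024368 = $20,195.42.
Effective yield on the $20,000 outlay: 20,195.42 / 20,000 − 1 = 0.009771 = 0.977%.

0.977%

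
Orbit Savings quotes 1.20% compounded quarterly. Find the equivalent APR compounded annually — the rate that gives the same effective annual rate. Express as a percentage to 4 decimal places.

EAR = (1 + 0.0120/4)^4 − 1 = 0.012054.
Compounded annually, the equivalent nominal rate is the EAR itself: 1.2054%.

1.2054%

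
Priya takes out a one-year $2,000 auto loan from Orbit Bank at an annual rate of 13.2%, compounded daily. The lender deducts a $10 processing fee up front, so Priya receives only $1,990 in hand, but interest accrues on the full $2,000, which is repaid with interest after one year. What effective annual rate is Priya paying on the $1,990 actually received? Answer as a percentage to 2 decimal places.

Amount owed after one year: 2,000 × (1 + 0.132/365)^365 = 2,000 × 1.141081 = $2,282.16.
Effective rate on net proceeds: 2,282.16 / 1,990 − 1 = 0.146815 = 14.68%.

14.68%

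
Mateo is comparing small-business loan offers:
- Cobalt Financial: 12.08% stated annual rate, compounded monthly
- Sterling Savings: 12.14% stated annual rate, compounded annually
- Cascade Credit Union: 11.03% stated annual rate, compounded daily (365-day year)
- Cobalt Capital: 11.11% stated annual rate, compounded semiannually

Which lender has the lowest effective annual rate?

Cobalt Financial: (1 + 0.1208/12)^12 − 1 = 12.772%
Sterling Savings: compounded annually, EAR = 12.140%
Cascade Credit Union: (1 + 0.1103/365)^365 − 1 = 11.659%
Cobalt Capital: (1 + 0.1111/2)^2 − 1 = 11.419%
The lowest effective annual rate is Cobalt Capital at 11.419%.

Cobalt Capital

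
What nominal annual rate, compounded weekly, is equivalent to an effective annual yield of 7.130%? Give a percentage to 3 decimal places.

6.892%

(1 + r/52)^52 − 1 = 0.07130, so 1 + r/52 = 1.07130^(1/52).
r/52 = 0.001325, so r = 0.068918 = 6.892%.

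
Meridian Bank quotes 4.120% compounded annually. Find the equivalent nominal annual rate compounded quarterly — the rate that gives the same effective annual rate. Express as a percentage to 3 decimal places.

Compounded annually, EAR = nominal = 0.041200.
Solve (1 + r/4)^4 = 1.041200: r/4 = 1.041200^(1/4) − 1 = 0.010145, so r = 0.040578 = 4.058%.

4.058%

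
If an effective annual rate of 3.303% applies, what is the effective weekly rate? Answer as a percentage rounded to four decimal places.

0.0625%

The per-week rate i satisfies (1 + i)^52 = 1 + 0.03303.
i = 1.03303^(1/52) − 1 = 0.0006251 = 0.0625%.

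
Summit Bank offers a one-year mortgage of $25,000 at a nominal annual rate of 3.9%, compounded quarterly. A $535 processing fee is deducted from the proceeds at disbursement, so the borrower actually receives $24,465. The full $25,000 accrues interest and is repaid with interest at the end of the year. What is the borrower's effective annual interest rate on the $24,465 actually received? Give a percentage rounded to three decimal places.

Amount owed after one year: 25,000 × (1 + 0.039/4)^4 = 25,000 × 1.039574 = $25,989.35.
Effective rate on net proceeds: 25,989.35 / 24,465 − 1 = 0.062307 = 6.231%.

6.231%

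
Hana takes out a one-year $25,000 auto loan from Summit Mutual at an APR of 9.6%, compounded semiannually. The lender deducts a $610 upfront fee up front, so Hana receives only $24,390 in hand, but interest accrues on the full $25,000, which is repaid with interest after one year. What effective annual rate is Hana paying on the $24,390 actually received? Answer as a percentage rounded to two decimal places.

12.58%

Amount owed after one year: 25,000 × (1 + 0.096/2)^2 = 25,000 × 1.098304 = $27,457.60.
Effective rate on net proceeds: 27,457.60 / 24,390 − 1 = 0.125773 = 12.58%.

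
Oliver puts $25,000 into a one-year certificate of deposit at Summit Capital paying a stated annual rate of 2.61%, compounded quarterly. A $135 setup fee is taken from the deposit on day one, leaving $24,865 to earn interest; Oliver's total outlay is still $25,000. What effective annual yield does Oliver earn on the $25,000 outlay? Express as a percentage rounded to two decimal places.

Value after one year: 24,865 × (1 + 0.0261/4)^4 = 24,865 × 1.026357 = $25,520.36.
Effective yield on the $25,000 outlay: 25,520.36 / 25,000 − 1 = 0.020814 = 2.08%.

2.08%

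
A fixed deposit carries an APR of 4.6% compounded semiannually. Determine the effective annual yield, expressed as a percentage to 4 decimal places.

EAR = (1 + 0.046/2)^2 − 1.
= (1 + 0.023000)^2 − 1 = 1.046529 − 1 = 4.6529%.

4.6529%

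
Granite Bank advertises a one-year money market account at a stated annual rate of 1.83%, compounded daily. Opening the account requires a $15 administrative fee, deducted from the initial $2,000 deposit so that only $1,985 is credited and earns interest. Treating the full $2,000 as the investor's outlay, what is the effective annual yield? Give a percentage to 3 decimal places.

1.083%

Value after one year: 1,985 × (1 + 0.0183/365)^365 = 1,985 × 1.018468 = $2,021.66.
Effective yield on the $2,000 outlay: 2,021.66 / 2,000 − 1 = 0.010829 = 1.083%.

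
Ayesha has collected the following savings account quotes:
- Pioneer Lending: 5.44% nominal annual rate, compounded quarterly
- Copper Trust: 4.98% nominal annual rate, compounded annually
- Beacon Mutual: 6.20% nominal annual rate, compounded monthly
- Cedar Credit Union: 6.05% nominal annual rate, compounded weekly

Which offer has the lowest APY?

Copper Trust

Pioneer Lending: (1 + 0.0544/4)^4 − 1 = 5.552%
Copper Trust: compounded annually, EAR = 4.980%
Beacon Mutual: (1 + 0.0620/12)^12 − 1 = 6.379%
Cedar Credit Union: (1 + 0.0605/52)^52 − 1 = 6.233%
The lowest effective annual rate is Copper Trust at 4.980%.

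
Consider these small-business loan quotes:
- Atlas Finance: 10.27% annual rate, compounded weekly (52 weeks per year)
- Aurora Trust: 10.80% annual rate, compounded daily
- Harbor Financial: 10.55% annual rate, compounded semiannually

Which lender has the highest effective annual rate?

Atlas Finance: (1 + 0.1027/52)^52 − 1 = 10.805%
Aurora Trust: (1 + 0.1080/365)^365 − 1 = 11.403%
Harbor Financial: (1 + 0.1055/2)^2 − 1 = 10.828%
The highest effective annual rate is Aurora Trust at 11.403%.

Aurora Trust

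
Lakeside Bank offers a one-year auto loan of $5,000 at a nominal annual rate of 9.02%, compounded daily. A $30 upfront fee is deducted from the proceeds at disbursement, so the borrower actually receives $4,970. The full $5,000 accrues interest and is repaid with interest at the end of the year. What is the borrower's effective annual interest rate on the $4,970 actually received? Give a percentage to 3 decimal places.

10.099%

Amount owed after one year: 5,000 × (1 + 0.0902/365)^365 = 5,000 × 1.094381 = $5,471.90.
Effective rate on net proceeds: 5,471.90 / 4,970 − 1 = 0.100987 = 10.099%.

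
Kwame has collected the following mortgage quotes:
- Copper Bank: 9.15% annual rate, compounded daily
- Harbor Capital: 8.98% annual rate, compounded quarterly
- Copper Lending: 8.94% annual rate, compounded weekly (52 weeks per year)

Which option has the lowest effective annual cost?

Copper Bank: (1 + 0.0915/365)^365 − 1 = 9.580%
Harbor Capital: (1 + 0.0898/4)^4 − 1 = 9.287%
Copper Lending: (1 + 0.0894/52)^52 − 1 = 9.343%
The lowest effective annual rate is Harbor Capital at 9.287%.

Harbor Capital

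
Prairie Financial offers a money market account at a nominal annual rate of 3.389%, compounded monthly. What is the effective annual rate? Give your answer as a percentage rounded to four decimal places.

3.4421%

EAR = (1 + 0.03389/12)^12 − 1.
= 1.034421 − 1 = 3.4421%.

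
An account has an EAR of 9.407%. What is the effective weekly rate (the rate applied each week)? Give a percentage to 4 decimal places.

The per-week rate i satisfies (1 + i)^52 = 1 + 0.09407.
i = 1.09407^(1/52) − 1 = 0.0017304 = 0.1730%.

0.1730%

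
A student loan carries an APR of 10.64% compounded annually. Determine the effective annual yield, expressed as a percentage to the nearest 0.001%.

Annual compounding means the effective rate equals the nominal rate: 10.640%.

10.640%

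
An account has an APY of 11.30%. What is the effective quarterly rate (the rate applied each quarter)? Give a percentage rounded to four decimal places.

2.7126%

The per-quarter rate i satisfies (1 + i)^4 = 1 + 0.1130.
i = 1.1130^(1/4) − 1 = 0.0271262 = 2.7126%.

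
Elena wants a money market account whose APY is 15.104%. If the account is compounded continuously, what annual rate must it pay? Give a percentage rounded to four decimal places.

14.0666%

Continuous: nominal r satisfies e^r − 1 = 0.15104.
r = ln(1 + 0.15104) = ln(1.15104) = 0.140666 = 14.0666%.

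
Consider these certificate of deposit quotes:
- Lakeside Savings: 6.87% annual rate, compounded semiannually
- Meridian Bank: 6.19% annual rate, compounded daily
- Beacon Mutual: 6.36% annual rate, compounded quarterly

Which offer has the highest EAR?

Lakeside Savings: (1 + 0.0687/2)^2 − 1 = 6.988%
Meridian Bank: (1 + 0.0619/365)^365 − 1 = 6.385%
Beacon Mutual: (1 + 0.0636/4)^4 − 1 = 6.513%
The highest effective annual rate is Lakeside Savings at 6.988%.

Lakeside Savings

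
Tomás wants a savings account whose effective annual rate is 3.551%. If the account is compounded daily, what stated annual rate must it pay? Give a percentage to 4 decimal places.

(1 + r/365)^365 − 1 = 0.03551, so 1 + r/365 = 1.03551^(1/365).
r/365 = 0.000096, so r = 0.034896 = 3.4896%.

3.4896%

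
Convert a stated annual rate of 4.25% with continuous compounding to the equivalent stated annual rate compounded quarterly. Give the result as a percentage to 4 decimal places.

4.2727%

EAR under continuous compounding: e^0.0425 − 1 = 0.043416.
Solve (1 + r/4)^4 = 1.043416: r/4 = 1.043416^(1/4) − 1 = 0.010682, so r = 0.042727 = 4.2727%.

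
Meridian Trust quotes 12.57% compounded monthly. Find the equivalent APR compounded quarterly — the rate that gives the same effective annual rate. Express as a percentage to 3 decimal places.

EAR = (1 + 0.1257/12)^12 − 1 = 0.133201.
Solve (1 + r/4)^4 = 1.133201: r/4 = 1.133201^(1/4) − 1 = 0.031755, so r = 0.127021 = 12.702%.

12.702%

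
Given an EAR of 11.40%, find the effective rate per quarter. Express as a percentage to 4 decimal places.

The per-quarter rate i satisfies (1 + i)^4 = 1 + 0.1140.
i = 1.1140^(1/4) − 1 = 0.0273568 = 2.7357%.

2.7357%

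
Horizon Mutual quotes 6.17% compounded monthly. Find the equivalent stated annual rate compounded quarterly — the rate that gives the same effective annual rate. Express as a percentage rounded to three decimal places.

6.202%

EAR = (1 + 0.0617/12)^12 − 1 = 0.063475.
Solve (1 + r/4)^4 = 1.063475: r/4 = 1.063475^(1/4) − 1 = 0.015504, so r = 0.062018 = 6.202%.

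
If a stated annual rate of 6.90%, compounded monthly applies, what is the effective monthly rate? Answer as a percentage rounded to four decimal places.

With a nominal annual rate compounded monthly, the periodic rate is the nominal rate divided by 12.
i = 0.0690 / 12 = 0.0057500 = 0.5750%.

0.5750%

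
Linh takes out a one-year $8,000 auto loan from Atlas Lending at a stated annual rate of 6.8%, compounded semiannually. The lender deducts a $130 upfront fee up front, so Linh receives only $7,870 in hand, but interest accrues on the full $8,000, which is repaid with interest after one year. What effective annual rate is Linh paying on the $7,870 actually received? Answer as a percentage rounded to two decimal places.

8.68%

Amount owed after one year: 8,000 × (1 + 0.068/2)^2 = 8,000 × 1.069156 = $8,553.25.
Effective rate on net proceeds: 8,553.25 / 7,870 − 1 = 0.086817 = 8.68%.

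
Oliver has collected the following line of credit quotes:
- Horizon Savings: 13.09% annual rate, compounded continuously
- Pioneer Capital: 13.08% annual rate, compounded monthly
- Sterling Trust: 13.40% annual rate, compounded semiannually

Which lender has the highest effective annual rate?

Horizon Savings: e^0.1309 − 1 = 13.985%
Pioneer Capital: (1 + 0.1308/12)^12 − 1 = 13.893%
Sterling Trust: (1 + 0.1340/2)^2 − 1 = 13.849%
The highest effective annual rate is Horizon Savings at 13.985%.

Horizon Savings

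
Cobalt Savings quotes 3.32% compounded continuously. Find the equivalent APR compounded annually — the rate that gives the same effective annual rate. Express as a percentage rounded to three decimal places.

3.376%

EAR under continuous compounding: e^0.0332 − 1 = 0.033757.
Compounded annually, the equivalent nominal rate is the EAR itself: 3.376%.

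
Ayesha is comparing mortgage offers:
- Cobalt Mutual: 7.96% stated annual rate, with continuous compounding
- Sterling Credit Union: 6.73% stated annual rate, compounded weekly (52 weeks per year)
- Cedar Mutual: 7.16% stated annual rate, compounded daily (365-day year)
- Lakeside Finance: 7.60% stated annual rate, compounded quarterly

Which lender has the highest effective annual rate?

Cobalt Mutual

Cobalt Mutual: e^0.0796 − 1 = 8.285%
Sterling Credit Union: (1 + 0.0673/52)^52 − 1 = 6.957%
Cedar Mutual: (1 + 0.0716/365)^365 − 1 = 7.422%
Lakeside Finance: (1 + 0.0760/4)^4 − 1 = 7.819%
The highest effective annual rate is Cobalt Mutual at 8.285%.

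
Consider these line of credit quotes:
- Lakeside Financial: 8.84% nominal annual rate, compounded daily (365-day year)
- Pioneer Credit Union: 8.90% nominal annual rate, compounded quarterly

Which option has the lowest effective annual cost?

Lakeside Financial: (1 + 0.0884/365)^365 − 1 = 9.241%
Pioneer Credit Union: (1 + 0.0890/4)^4 − 1 = 9.201%
The lowest effective annual rate is Pioneer Credit Union at 9.201%.

Pioneer Credit Union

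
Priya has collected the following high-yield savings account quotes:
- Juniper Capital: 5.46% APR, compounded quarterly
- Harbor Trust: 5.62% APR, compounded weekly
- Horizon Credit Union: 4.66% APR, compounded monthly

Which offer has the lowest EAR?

Horizon Credit Union

Juniper Capital: (1 + 0.0546/4)^4 − 1 = 5.573%
Harbor Trust: (1 + 0.0562/52)^52 − 1 = 5.778%
Horizon Credit Union: (1 + 0.0466/12)^12 − 1 = 4.761%
The lowest effective annual rate is Horizon Credit Union at 4.761%.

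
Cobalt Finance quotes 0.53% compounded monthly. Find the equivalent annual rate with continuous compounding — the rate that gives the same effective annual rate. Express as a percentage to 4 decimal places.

0.5299%

EAR = (1 + 0.0053/12)^12 − 1 = 0.005313.
Equivalent continuous rate: r = ln(1 + 0.005313) = 0.005299 = 0.5299%.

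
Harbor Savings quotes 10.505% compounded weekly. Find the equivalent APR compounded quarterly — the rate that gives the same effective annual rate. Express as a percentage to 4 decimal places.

EAR = (1 + 0.10505/52)^52 − 1 = 0.110648.
Solve (1 + r/4)^4 = 1.110648: r/4 = 1.110648^(1/4) − 1 = 0.026583, so r = 0.106333 = 10.6333%.

10.6333%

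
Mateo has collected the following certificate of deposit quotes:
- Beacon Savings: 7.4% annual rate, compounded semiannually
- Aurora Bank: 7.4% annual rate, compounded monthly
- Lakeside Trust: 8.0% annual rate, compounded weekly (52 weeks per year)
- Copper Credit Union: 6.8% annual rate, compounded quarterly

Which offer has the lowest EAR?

Beacon Savings: (1 + 0.074/2)^2 − 1 = 7.537%
Aurora Bank: (1 + 0.074/12)^12 − 1 = 7.656%
Lakeside Trust: (1 + 0.080/52)^52 − 1 = 8.322%
Copper Credit Union: (1 + 0.068/4)^4 − 1 = 6.975%
The lowest effective annual rate is Copper Credit Union at 6.975%.

Copper Credit Union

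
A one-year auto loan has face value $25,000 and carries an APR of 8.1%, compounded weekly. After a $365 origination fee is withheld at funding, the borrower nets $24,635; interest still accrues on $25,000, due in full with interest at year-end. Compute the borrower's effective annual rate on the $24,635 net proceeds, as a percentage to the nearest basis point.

10.04%

Amount owed after one year: 25,000 × (1 + 0.081/52)^52 = 25,000 × 1.084303 = $27,107.56.
Effective rate on net proceeds: 27,107.56 / 24,635 − 1 = 0.100368 = 10.04%.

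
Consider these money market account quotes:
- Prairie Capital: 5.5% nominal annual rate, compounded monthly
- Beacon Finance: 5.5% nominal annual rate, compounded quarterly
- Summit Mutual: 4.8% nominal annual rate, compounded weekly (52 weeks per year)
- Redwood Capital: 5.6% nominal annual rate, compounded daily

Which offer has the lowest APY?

Summit Mutual

Prairie Capital: (1 + 0.055/12)^12 − 1 = 5.641%
Beacon Finance: (1 + 0.055/4)^4 − 1 = 5.614%
Summit Mutual: (1 + 0.048/52)^52 − 1 = 4.915%
Redwood Capital: (1 + 0.056/365)^365 − 1 = 5.759%
The lowest effective annual rate is Summit Mutual at 4.915%.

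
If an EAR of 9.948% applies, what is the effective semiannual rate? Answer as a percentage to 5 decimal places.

The per-half-year rate i satisfies (1 + i)^2 = 1 + 0.09948.
i = 1.09948^(1/2) − 1 = 0.0485609 = 4.85609%.

4.85609%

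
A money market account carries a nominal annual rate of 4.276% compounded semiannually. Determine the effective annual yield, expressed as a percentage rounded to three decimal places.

EAR = (1 + 0.04276/2)^2 − 1.
= (1 + 0.021380)^2 − 1 = 1.043217 − 1 = 4.322%.

4.322%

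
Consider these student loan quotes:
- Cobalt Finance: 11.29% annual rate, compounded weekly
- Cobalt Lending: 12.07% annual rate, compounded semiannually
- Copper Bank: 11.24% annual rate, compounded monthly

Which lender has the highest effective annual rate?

Cobalt Finance: (1 + 0.1129/52)^52 − 1 = 11.938%
Cobalt Lending: (1 + 0.1207/2)^2 − 1 = 12.434%
Copper Bank: (1 + 0.1124/12)^12 − 1 = 11.838%
The highest effective annual rate is Cobalt Lending at 12.434%.

Cobalt Lending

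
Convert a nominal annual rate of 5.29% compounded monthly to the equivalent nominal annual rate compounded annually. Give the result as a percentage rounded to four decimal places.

5.4202%

EAR = (1 + 0.0529/12)^12 − 1 = 0.054202.
Compounded annually, the equivalent nominal rate is the EAR itself: 5.4202%.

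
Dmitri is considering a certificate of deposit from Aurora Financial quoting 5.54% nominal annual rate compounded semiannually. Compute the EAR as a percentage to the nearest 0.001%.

EAR = (1 + 0.0554/2)^2 − 1.
= (1 + 0.027700)^2 − 1 = 1.056167 − 1 = 5.617%.

5.617%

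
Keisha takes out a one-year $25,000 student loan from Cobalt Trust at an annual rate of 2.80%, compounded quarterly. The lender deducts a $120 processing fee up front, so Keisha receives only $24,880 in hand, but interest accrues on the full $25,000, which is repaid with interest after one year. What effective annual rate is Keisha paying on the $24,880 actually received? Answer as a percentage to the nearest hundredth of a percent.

Amount owed after one year: 25,000 × (1 + 0.0280/4)^4 = 25,000 × 1.028295 = $25,707.38.
Effective rate on net proceeds: 25,707.38 / 24,880 − 1 = 0.033255 = 3.33%.

3.33%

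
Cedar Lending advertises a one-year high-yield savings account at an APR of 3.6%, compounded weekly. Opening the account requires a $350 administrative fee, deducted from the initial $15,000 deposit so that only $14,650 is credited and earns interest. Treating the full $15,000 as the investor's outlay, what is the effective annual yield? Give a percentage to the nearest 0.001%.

1.245%

Value after one year: 14,650 × (1 + 0.036/52)^52 = 14,650 × 1.036643 = $15,186.82.
Effective yield on the $15,000 outlay: 15,186.82 / 15,000 − 1 = 0.012455 = 1.245%.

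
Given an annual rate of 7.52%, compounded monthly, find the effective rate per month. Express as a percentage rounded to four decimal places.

With a nominal annual rate compounded monthly, the periodic rate is the nominal rate divided by 12.
i = 0.0752 / 12 = 0.0062667 = 0.6267%.

0.6267%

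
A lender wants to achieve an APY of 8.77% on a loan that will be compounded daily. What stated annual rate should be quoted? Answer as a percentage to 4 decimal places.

8.4075%

(1 + r/365)^365 − 1 = 0.0877, so 1 + r/365 = 1.0877^(1/365).
r/365 = 0.000230, so r = 0.084075 = 8.4075%.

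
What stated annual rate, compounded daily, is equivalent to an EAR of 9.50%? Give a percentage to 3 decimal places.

(1 + r/365)^365 − 1 = 0.0950, so 1 + r/365 = 1.0950^(1/365).
r/365 = 0.000249, so r = 0.090766 = 9.077%.

9.077%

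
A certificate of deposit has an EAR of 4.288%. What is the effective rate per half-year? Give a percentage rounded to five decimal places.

The per-half-year rate i satisfies (1 + i)^2 = 1 + 0.04288.
i = 1.04288^(1/2) − 1 = 0.0212150 = 2.12150%.

2.12150%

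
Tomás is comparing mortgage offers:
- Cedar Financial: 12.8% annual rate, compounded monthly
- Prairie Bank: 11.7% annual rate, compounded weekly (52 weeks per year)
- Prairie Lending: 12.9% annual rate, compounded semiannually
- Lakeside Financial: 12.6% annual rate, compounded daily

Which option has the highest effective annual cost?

Cedar Financial

Cedar Financial: (1 + 0.128/12)^12 − 1 = 13.578%
Prairie Bank: (1 + 0.117/52)^52 − 1 = 12.397%
Prairie Lending: (1 + 0.129/2)^2 − 1 = 13.316%
Lakeside Financial: (1 + 0.126/365)^365 − 1 = 13.426%
The highest effective annual rate is Cedar Financial at 13.578%.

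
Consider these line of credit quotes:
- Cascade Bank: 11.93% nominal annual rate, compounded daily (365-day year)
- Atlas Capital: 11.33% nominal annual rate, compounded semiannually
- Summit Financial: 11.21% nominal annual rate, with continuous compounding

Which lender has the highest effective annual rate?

Cascade Bank: (1 + 0.1193/365)^365 − 1 = 12.669%
Atlas Capital: (1 + 0.1133/2)^2 − 1 = 11.651%
Summit Financial: e^0.1121 − 1 = 11.862%
The highest effective annual rate is Cascade Bank at 12.669%.

Cascade Bank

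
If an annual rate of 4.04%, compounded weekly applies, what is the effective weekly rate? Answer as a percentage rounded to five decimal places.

0.07769%

With a nominal annual rate compounded weekly, the periodic rate is the nominal rate divided by 52.
i = 0.0404 / 52 = 0.0007769 = 0.07769%.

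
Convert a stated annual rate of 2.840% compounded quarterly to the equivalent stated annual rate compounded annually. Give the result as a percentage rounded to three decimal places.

2.870%

EAR = (1 + 0.02840/4)^4 − 1 = 0.028704.
Compounded annually, the equivalent nominal rate is the EAR itself: 2.870%.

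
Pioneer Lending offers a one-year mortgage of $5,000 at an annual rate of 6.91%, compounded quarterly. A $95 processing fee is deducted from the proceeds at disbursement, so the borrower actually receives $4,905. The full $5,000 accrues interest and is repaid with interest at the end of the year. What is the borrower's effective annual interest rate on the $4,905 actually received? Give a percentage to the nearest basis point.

Amount owed after one year: 5,000 × (1 + 0.0691/4)^4 = 5,000 × 1.070911 = $5,354.56.
Effective rate on net proceeds: 5,354.56 / 4,905 − 1 = 0.091653 = 9.17%.

9.17%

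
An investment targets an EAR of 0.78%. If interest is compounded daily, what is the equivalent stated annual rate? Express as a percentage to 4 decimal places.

(1 + r/365)^365 − 1 = 0.0078, so 1 + r/365 = 1.0078^(1/365).
r/365 = 0.000021, so r = 0.007770 = 0.7770%.

0.7770%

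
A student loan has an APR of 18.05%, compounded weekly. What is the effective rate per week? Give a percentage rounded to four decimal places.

With a nominal annual rate compounded weekly, the periodic rate is the nominal rate divided by 52.
i = 0.1805 / 52 = 0.0034712 = 0.3471%.

0.3471%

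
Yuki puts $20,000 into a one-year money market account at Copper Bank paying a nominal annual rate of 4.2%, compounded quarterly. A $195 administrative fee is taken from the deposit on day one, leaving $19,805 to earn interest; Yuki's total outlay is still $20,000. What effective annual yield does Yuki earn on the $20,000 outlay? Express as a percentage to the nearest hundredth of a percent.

Value after one year: 19,805 × (1 + 0.042/4)^4 = 19,805 × 1.042666 = $20,650.00.
Effective yield on the $20,000 outlay: 20,650.00 / 20,000 − 1 = 0.032500 = 3.25%.

3.25%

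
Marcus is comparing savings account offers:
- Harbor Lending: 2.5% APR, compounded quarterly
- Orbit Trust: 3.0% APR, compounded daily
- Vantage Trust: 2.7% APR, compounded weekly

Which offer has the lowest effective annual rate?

Harbor Lending: (1 + 0.025/4)^4 − 1 = 2.524%
Orbit Trust: (1 + 0.030/365)^365 − 1 = 3.045%
Vantage Trust: (1 + 0.027/52)^52 − 1 = 2.736%
The lowest effective annual rate is Harbor Lending at 2.524%.

Harbor Lending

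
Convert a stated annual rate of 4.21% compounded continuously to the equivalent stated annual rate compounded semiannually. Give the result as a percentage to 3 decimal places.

EAR under continuous compounding: e^0.0421 − 1 = 0.042999.
Solve (1 + r/2)^2 = 1.042999: r/2 = 1.042999^(1/2) − 1 = 0.021273, so r = 0.042546 = 4.255%.

4.255%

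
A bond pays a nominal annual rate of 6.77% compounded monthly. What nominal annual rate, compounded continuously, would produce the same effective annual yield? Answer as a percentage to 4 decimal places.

EAR = (1 + 0.0677/12)^12 − 1 = 0.069841.
Equivalent continuous rate: r = ln(1 + 0.069841) = 0.067510 = 6.7510%.

6.7510%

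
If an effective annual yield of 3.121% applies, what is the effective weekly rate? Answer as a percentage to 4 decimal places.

0.0591%

The per-week rate i satisfies (1 + i)^52 = 1 + 0.03121.
i = 1.03121^(1/52) − 1 = 0.0005912 = 0.0591%.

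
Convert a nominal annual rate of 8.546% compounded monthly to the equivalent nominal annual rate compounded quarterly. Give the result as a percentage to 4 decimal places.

8.6070%

EAR = (1 + 0.08546/12)^12 − 1 = 0.088888.
Solve (1 + r/4)^4 = 1.088888: r/4 = 1.088888^(1/4) − 1 = 0.021518, so r = 0.086070 = 8.6070%.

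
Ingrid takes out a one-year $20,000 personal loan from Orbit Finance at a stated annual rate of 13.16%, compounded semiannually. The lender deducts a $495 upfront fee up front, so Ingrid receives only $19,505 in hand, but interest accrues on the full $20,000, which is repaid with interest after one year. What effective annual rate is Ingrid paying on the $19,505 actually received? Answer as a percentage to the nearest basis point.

16.48%

Amount owed after one year: 20,000 × (1 + 0.1316/2)^2 = 20,000 × 1.135930 = $22,718.59.
Effective rate on net proceeds: 22,718.59 / 19,505 − 1 = 0.164757 = 16.48%.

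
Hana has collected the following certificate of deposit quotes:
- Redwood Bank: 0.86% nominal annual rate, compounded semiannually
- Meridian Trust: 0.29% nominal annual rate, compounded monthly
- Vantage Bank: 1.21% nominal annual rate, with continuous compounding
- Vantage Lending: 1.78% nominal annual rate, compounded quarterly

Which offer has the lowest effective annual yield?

Redwood Bank: (1 + 0.0086/2)^2 − 1 = 0.862%
Meridian Trust: (1 + 0.0029/12)^12 − 1 = 0.290%
Vantage Bank: e^0.0121 − 1 = 1.217%
Vantage Lending: (1 + 0.0178/4)^4 − 1 = 1.792%
The lowest effective annual rate is Meridian Trust at 0.290%.

Meridian Trust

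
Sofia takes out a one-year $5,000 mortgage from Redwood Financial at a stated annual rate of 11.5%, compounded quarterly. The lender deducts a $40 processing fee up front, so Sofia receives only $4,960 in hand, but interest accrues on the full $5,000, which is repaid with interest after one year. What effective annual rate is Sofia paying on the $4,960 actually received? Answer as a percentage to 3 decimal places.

12.909%

Amount owed after one year: 5,000 × (1 + 0.115/4)^4 = 5,000 × 1.120055 = $5,600.28.
Effective rate on net proceeds: 5,600.28 / 4,960 − 1 = 0.129088 = 12.909%.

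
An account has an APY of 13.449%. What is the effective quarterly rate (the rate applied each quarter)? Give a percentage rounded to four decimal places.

The per-quarter rate i satisfies (1 + i)^4 = 1 + 0.13449.
i = 1.13449^(1/4) − 1 = 0.0320486 = 3.2049%.

3.2049%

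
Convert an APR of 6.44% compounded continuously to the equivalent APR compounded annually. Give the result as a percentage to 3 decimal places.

EAR under continuous compounding: e^0.0644 − 1 = 0.066519.
Compounded annually, the equivalent nominal rate is the EAR itself: 6.652%.

6.652%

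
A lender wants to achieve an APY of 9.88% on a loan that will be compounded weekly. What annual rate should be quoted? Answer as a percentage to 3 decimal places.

(1 + r/52)^52 − 1 = 0.0988, so 1 + r/52 = 1.0988^(1/52).
r/52 = 0.001814, so r = 0.094304 = 9.430%.

9.430%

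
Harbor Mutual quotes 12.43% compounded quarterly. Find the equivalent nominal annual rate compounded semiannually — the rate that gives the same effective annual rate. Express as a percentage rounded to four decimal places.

EAR = (1 + 0.1243/4)^4 − 1 = 0.130215.
Solve (1 + r/2)^2 = 1.130215: r/2 = 1.130215^(1/2) − 1 = 0.063116, so r = 0.126231 = 12.6231%.

12.6231%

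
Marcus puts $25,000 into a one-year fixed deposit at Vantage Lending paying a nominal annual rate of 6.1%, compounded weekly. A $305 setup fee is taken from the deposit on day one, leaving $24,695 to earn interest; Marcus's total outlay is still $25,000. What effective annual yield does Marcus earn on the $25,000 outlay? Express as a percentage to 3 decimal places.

Value after one year: 24,695 × (1 + 0.061/52)^52 = 24,695 × 1.062861 = $26,247.35.
Effective yield on the $25,000 outlay: 26,247.35 / 25,000 − 1 = 0.049894 = 4.989%.

4.989%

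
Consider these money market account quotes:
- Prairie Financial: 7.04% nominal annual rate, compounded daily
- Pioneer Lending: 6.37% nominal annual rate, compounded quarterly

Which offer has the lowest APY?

Pioneer Lending

Prairie Financial: (1 + 0.0704/365)^365 − 1 = 7.293%
Pioneer Lending: (1 + 0.0637/4)^4 − 1 = 6.524%
The lowest effective annual rate is Pioneer Lending at 6.524%.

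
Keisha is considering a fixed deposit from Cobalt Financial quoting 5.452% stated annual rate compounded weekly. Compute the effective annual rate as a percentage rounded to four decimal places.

EAR = (1 + 0.05452/52)^52 − 1.
= (1 + 0.001048)^52 − 1 = 1.056003 − 1 = 5.6003%.

5.6003%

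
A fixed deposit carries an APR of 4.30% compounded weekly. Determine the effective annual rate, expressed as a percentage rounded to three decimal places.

4.392%

EAR = (1 + 0.0430/52)^52 − 1.
= (1 + 0.000827)^52 − 1 = 1.043919 − 1 = 4.392%.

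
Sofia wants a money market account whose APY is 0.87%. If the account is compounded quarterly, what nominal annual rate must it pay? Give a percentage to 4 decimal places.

0.8672%

(1 + r/4)^4 − 1 = 0.0087, so 1 + r/4 = 1.0087^(1/4).
r/4 = 0.002168, so r = 0.008672 = 0.8672%.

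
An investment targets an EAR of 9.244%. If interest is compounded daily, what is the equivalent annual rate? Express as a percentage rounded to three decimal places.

(1 + r/365)^365 − 1 = 0.09244, so 1 + r/365 = 1.09244^(1/365).
r/365 = 0.000242, so r = 0.088424 = 8.842%.

8.842%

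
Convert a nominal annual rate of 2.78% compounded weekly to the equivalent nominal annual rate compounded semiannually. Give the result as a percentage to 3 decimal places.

2.799%

EAR = (1 + 0.0278/52)^52 − 1 = 0.028182.
Solve (1 + r/2)^2 = 1.028182: r/2 = 1.028182^(1/2) − 1 = 0.013993, so r = 0.027987 = 2.799%.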